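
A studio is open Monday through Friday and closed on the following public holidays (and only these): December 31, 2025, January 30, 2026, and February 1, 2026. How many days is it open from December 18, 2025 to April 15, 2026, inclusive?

83 business days

December 18, 2025 is a Thursday.
The range spans 119 days (inclusive of both endpoints).
119 = 7 × 17, so the span is exactly 17 full weeks.
Each full week contributes 5 weekdays (Mon–Fri): 17 × 5 = 85.
Total: 85.
Holidays: December 31, 2025 (Wed); January 30, 2026 (Fri); February 1, 2026 (Sun).
2 of the 3 holidays fall on weekdays; the rest are weekends and were already excluded.
Business days: 85 − 2 = 83.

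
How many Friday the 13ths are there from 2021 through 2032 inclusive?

19

Friday-the-13ths by year:
2021: Aug
2022: May
2023: Jan, Oct
2024: Sep, Dec
2025: Jun
2026: Feb, Mar, Nov
2027: Aug
2028: Oct
2029: Apr, Jul
2030: Sep, Dec
2031: Jun
2032: Feb, Aug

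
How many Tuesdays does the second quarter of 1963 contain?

1963-04-01 is a Monday.
That's 91 days from start to end, counting both.
91 = 7 × 13, so the span is exactly 13 full weeks.
Each full week contributes one Tuesday: 13 so far.

13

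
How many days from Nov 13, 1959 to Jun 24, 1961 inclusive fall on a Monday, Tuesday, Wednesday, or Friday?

Nov 13, 1959 is a Friday.
That's 590 days from start to end, counting both.
590 = 7 × 84 + 2, so there are 84 full weeks plus 2 extra days.
Each full week contributes 4 days from the set (Mon, Tue, Wed, Fri): 84 × 4 = 336.
The 2 extra days are Fri, Sat — 1 of them qualifies.
Total: 336 + 1 = 337.

337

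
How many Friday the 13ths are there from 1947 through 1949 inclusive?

4

Friday-the-13ths by year:
1947: Jun
1948: Feb, Aug
1949: May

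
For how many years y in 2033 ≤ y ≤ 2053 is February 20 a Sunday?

3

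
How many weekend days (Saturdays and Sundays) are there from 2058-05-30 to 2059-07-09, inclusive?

116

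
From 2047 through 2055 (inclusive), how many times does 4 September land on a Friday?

2

Day of week of September 4 in each year:
2047: Wed, 2048: Fri ✓, 2049: Sat, 2050: Sun, 2051: Mon, 2052: Wed, 2053: Thu, 2054: Fri ✓, 2055: Sat
Fridays: 2048, 2054.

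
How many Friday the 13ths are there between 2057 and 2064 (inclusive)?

13

Friday-the-13ths by year:
2057: Apr, Jul
2058: Sep, Dec
2059: Jun
2060: Feb, Aug
2061: May
2062: Jan, Oct
2063: Apr, Jul
2064: Jun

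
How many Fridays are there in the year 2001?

52

Jan 1, 2001 is a Monday.
From Jan 1, 2001 to Dec 31, 2001 is 365 days inclusive.
365 = 7 × 52 + 1, so there are 52 full weeks plus 1 extra day.
Each full week contributes one Friday: 52 so far.
The 1 extra day is Mon — none qualify.
Total: 52 + 0 = 52.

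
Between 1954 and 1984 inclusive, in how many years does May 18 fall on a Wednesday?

5

Day of week of May 18 in each year:
1954: Tue, 1955: Wed ✓, 1956: Fri, 1957: Sat, 1958: Sun, 1959: Mon, 1960: Wed ✓, 1961: Thu, 1962: Fri, 1963: Sat, 1964: Mon, 1965: Tue, 1966: Wed ✓, 1967: Thu, 1968: Sat, 1969: Sun, 1970: Mon, 1971: Tue, 1972: Thu, 1973: Fri, 1974: Sat, 1975: Sun, 1976: Tue, 1977: Wed ✓, 1978: Thu, 1979: Fri, 1980: Sun, 1981: Mon, 1982: Tue, 1983: Wed ✓, 1984: Fri
Wednesdays: 1955, 1960, 1966, 1977, 1983.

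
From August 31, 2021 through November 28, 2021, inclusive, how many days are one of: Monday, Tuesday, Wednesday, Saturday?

August 31, 2021 is a Tuesday.
That's 90 days from start to end, counting both.
90 = 7 × 12 + 6, so there are 12 full weeks plus 6 extra days.
Each full week contributes 4 days from the set (Mon, Tue, Wed, Sat): 12 × 4 = 48.
The 6 extra days are Tuesday, Wednesday, Thursday, Friday, Saturday, Sunday — 3 of them qualify.
Total: 48 + 3 = 51.

51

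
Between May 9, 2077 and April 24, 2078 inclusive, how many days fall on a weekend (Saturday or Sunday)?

May 9, 2077 is a Sunday.
From May 9, 2077 to April 24, 2078 is 351 days inclusive.
351 = 7 × 50 + 1, so there are 50 full weeks plus 1 extra day.
Each full week contributes 2 weekend days (Sat, Sun): 50 × 2 = 100.
The 1 extra day is Sunday — 1 of them qualifies.
Total: 100 + 1 = 101.

101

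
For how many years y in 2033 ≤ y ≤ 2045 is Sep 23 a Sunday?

Day of week of September 23 in each year:
2033: Fri, 2034: Sat, 2035: Sun ✓, 2036: Tue, 2037: Wed, 2038: Thu, 2039: Fri, 2040: Sun ✓, 2041: Mon, 2042: Tue, 2043: Wed, 2044: Fri, 2045: Sat
Sundays: 2035, 2040.

2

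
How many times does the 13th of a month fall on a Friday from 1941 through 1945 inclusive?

Friday-the-13ths by year:
1941: Jun
1942: Feb, Mar, Nov
1943: Aug
1944: Oct
1945: Apr, Jul

8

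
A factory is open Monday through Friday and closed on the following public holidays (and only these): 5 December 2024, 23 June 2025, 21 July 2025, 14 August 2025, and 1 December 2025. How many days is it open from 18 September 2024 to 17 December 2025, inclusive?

18 September 2024 is a Wednesday.
From 18 September 2024 to 17 December 2025 is 456 days inclusive.
456 = 7 × 65 + 1, so there are 65 full weeks plus 1 extra day.
Each full week contributes 5 weekdays (Mon–Fri): 65 × 5 = 325.
The 1 extra day is Wednesday — 1 of them qualifies.
Total: 325 + 1 = 326.
Holidays: 5 December 2024 (Thu); 23 June 2025 (Mon); 21 July 2025 (Mon); 14 August 2025 (Thu); 1 December 2025 (Mon).
All 5 holidays fall on weekdays, so subtract 5.
Business days: 326 − 5 = 321.

321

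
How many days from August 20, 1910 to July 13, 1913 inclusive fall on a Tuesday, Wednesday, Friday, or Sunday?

August 20, 1910 is a Saturday.
From August 20, 1910 to July 13, 1913 is 1059 days inclusive.
1059 = 7 × 151 + 2, so there are 151 full weeks plus 2 extra days.
Each full week contributes 4 days from the set (Tue, Wed, Fri, Sun): 151 × 4 = 604.
The 2 extra days are Saturday, Sunday — 1 of them qualifies.
Total: 604 + 1 = 605.

605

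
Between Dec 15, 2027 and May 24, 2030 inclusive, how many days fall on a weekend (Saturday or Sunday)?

254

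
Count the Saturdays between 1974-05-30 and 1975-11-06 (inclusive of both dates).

75

1974-05-30 is a Thursday.
The range spans 526 days (inclusive of both endpoints).
526 = 7 × 75 + 1, so there are 75 full weeks plus 1 extra day.
Each full week contributes one Saturday: 75 so far.
The 1 extra day is Thu — none qualify.
Total: 75 + 0 = 75.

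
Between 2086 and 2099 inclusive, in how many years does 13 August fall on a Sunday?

1

Day of week of August 13 in each year:
2086: Tue, 2087: Wed, 2088: Fri, 2089: Sat, 2090: Sun ✓, 2091: Mon, 2092: Wed, 2093: Thu, 2094: Fri, 2095: Sat, 2096: Mon, 2097: Tue, 2098: Wed, 2099: Thu
Sundays: 2090.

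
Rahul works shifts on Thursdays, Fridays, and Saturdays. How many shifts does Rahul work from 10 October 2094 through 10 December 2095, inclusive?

10 October 2094 is a Sunday.
The range spans 427 days (inclusive of both endpoints).
427 = 7 × 61, so the span is exactly 61 full weeks.
Each full week contributes 3 days from the set (Thu, Fri, Sat): 61 × 3 = 183.
Total: 183.

183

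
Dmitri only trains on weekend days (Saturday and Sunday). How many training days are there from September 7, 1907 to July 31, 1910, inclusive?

304

September 7, 1907 is a Saturday.
The range spans 1059 days (inclusive of both endpoints).
1059 = 7 × 151 + 2, so there are 151 full weeks plus 2 extra days.
Each full week contributes 2 weekend days (Sat, Sun): 151 × 2 = 302.
The 2 extra days are Saturday, Sunday — 2 of them qualify.
Total: 302 + 2 = 304.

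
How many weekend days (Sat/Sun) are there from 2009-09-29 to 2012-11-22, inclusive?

2009-09-29 is a Tuesday.
From 2009-09-29 to 2012-11-22 is 1151 days inclusive.
1151 = 7 × 164 + 3, so there are 164 full weeks plus 3 extra days.
Each full week contributes 2 weekend days (Sat, Sun): 164 × 2 = 328.
The 3 extra days are Tue, Wed, Thu — none qualify.
Total: 328 + 0 = 328.

328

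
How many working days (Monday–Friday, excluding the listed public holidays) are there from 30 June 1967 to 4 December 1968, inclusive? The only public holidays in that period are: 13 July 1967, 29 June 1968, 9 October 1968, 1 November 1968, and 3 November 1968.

30 June 1967 is a Friday.
From 30 June 1967 to 4 December 1968 is 524 days inclusive.
524 = 7 × 74 + 6, so there are 74 full weeks plus 6 extra days.
Each full week contributes 5 weekdays (Mon–Fri): 74 × 5 = 370.
The 6 extra days are Friday, Saturday, Sunday, Monday, Tuesday, Wednesday — 4 of them qualify.
Total: 370 + 4 = 374.
Holidays: 13 July 1967 (Thu); 29 June 1968 (Sat); 9 October 1968 (Wed); 1 November 1968 (Fri); 3 November 1968 (Sun).
3 of the 5 holidays fall on weekdays; the rest are weekends and were already excluded.
Business days: 374 − 3 = 371.

371 working days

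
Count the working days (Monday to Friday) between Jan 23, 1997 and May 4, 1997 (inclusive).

Jan 23, 1997 is a Thursday.
The range spans 102 days (inclusive of both endpoints).
102 = 7 × 14 + 4, so there are 14 full weeks plus 4 extra days.
Each full week contributes 5 weekdays (Mon–Fri): 14 × 5 = 70.
The 4 extra days are Thursday, Friday, Saturday, Sunday — 2 of them qualify.
Total: 70 + 2 = 72.

72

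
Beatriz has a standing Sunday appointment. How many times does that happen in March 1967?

March 1, 1967 is a Wednesday.
From March 1, 1967 to March 31, 1967 is 31 days inclusive.
31 = 7 × 4 + 3, so there are 4 full weeks plus 3 extra days.
Each full week contributes one Sunday: 4 so far.
The 3 extra days are Wed, Thu, Fri — none qualify.
Total: 4 + 0 = 4.

4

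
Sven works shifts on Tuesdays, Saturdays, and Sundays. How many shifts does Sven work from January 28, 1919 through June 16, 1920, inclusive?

217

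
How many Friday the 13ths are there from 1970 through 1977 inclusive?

13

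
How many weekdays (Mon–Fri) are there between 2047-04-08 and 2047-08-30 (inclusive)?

105

2047-04-08 is a Monday.
That's 145 days from start to end, counting both.
145 = 7 × 20 + 5, so there are 20 full weeks plus 5 extra days.
Each full week contributes 5 weekdays (Mon–Fri): 20 × 5 = 100.
The 5 extra days are Monday, Tuesday, Wednesday, Thursday, Friday — 5 of them qualify.
Total: 100 + 5 = 105.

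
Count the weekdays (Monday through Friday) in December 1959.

23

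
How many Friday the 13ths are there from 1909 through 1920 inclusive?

Friday-the-13ths by year:
1909: Aug
1910: May
1911: Jan, Oct
1912: Sep, Dec
1913: Jun
1914: Feb, Mar, Nov
1915: Aug
1916: Oct
1917: Apr, Jul
1918: Sep, Dec
1919: Jun
1920: Feb, Aug

19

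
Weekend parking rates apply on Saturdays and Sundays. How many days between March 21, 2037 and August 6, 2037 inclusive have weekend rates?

40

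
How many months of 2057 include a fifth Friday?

4

A month has five Fridays exactly when Friday falls within its first (length − 28) days.
Jan: 31 days, starts Mon → 5 of Mon, Tue, Wed
Feb: 28 days, starts Thu → 5 of (none)
Mar: 31 days, starts Thu → 5 of Thu, Fri, Sat ✓
Apr: 30 days, starts Sun → 5 of Sun, Mon
May: 31 days, starts Tue → 5 of Tue, Wed, Thu
Jun: 30 days, starts Fri → 5 of Fri, Sat ✓
Jul: 31 days, starts Sun → 5 of Sun, Mon, Tue
Aug: 31 days, starts Wed → 5 of Wed, Thu, Fri ✓
Sep: 30 days, starts Sat → 5 of Sat, Sun
Oct: 31 days, starts Mon → 5 of Mon, Tue, Wed
Nov: 30 days, starts Thu → 5 of Thu, Fri ✓
Dec: 31 days, starts Sat → 5 of Sat, Sun, Mon
Months with five Fridays: Mar, Jun, Aug, Nov.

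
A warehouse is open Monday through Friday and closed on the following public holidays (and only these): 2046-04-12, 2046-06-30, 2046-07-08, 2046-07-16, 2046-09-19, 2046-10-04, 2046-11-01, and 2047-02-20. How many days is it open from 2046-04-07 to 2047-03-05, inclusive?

231 working days

2046-04-07 is a Saturday.
From 2046-04-07 to 2047-03-05 is 333 days inclusive.
333 = 7 × 47 + 4, so there are 47 full weeks plus 4 extra days.
Each full week contributes 5 weekdays (Mon–Fri): 47 × 5 = 235.
The 4 extra days are Sat, Sun, Mon, Tue — 2 of them qualify.
Total: 235 + 2 = 237.
Holidays: 2046-04-12 (Thu); 2046-06-30 (Sat); 2046-07-08 (Sun); 2046-07-16 (Mon); 2046-09-19 (Wed); 2046-10-04 (Thu); 2046-11-01 (Thu); 2047-02-20 (Wed).
6 of the 8 holidays fall on weekdays; the rest are weekends and were already excluded.
Business days: 237 − 6 = 231.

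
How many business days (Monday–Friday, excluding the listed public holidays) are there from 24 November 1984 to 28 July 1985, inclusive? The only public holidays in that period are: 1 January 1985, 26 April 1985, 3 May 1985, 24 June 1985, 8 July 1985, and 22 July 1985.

169 business days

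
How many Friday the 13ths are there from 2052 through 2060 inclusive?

Friday-the-13ths by year:
2052: Sep, Dec
2053: Jun
2054: Feb, Mar, Nov
2055: Aug
2056: Oct
2057: Apr, Jul
2058: Sep, Dec
2059: Jun
2060: Feb, Aug

15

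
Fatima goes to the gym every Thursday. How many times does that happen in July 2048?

July 1, 2048 is a Wednesday.
From July 1, 2048 to July 31, 2048 is 31 days inclusive.
31 = 7 × 4 + 3, so there are 4 full weeks plus 3 extra days.
Each full week contributes one Thursday: 4 so far.
The 3 extra days are Wed, Thu, Fri — 1 of them qualifies.
Total: 4 + 1 = 5.

5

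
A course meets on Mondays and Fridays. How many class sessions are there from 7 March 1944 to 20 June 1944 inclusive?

30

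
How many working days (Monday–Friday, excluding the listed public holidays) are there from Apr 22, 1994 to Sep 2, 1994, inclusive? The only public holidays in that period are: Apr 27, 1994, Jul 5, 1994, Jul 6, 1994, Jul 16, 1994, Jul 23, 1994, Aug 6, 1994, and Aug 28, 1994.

Apr 22, 1994 is a Friday.
That's 134 days from start to end, counting both.
134 = 7 × 19 + 1, so there are 19 full weeks plus 1 extra day.
Each full week contributes 5 weekdays (Mon–Fri): 19 × 5 = 95.
The 1 extra day is Fri — 1 of them qualifies.
Total: 95 + 1 = 96.
Holidays: Apr 27, 1994 (Wed); Jul 5, 1994 (Tue); Jul 6, 1994 (Wed); Jul 16, 1994 (Sat); Jul 23, 1994 (Sat); Aug 6, 1994 (Sat); Aug 28, 1994 (Sun).
3 of the 7 holidays fall on weekdays; the rest are weekends and were already excluded.
Business days: 96 − 3 = 93.

93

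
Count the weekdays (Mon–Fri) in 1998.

261 weekdays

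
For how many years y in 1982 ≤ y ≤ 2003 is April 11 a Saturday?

3

Day of week of April 11 in each year:
1982: Sun, 1983: Mon, 1984: Wed, 1985: Thu, 1986: Fri, 1987: Sat ✓, 1988: Mon, 1989: Tue, 1990: Wed, 1991: Thu, 1992: Sat ✓, 1993: Sun, 1994: Mon, 1995: Tue, 1996: Thu, 1997: Fri, 1998: Sat ✓, 1999: Sun, 2000: Tue, 2001: Wed, 2002: Thu, 2003: Fri
Saturdays: 1987, 1992, 1998.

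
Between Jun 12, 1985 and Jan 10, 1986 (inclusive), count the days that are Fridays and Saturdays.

61

Jun 12, 1985 is a Wednesday.
The range spans 213 days (inclusive of both endpoints).
213 = 7 × 30 + 3, so there are 30 full weeks plus 3 extra days.
Each full week contributes 2 days from the set (Fri, Sat): 30 × 2 = 60.
The 3 extra days are Wed, Thu, Fri — 1 of them qualifies.
Total: 60 + 1 = 61.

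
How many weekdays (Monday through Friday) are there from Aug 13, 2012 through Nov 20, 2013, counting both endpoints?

333

Aug 13, 2012 is a Monday.
That's 465 days from start to end, counting both.
465 = 7 × 66 + 3, so there are 66 full weeks plus 3 extra days.
Each full week contributes 5 weekdays (Mon–Fri): 66 × 5 = 330.
The 3 extra days are Monday, Tuesday, Wednesday — 3 of them qualify.
Total: 330 + 3 = 333.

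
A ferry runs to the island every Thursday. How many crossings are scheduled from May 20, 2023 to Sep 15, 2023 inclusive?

May 20, 2023 is a Saturday.
That's 119 days from start to end, counting both.
119 = 7 × 17, so the span is exactly 17 full weeks.
Each full week contributes one Thursday: 17 so far.
Total: 17.

17 Thursdays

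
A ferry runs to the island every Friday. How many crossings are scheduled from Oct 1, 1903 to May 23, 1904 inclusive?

34 Fridays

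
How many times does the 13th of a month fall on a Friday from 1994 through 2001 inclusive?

13

Friday-the-13ths by year:
1994: May
1995: Jan, Oct
1996: Sep, Dec
1997: Jun
1998: Feb, Mar, Nov
1999: Aug
2000: Oct
2001: Apr, Jul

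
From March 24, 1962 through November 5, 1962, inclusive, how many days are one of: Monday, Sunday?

March 24, 1962 is a Saturday.
The range spans 227 days (inclusive of both endpoints).
227 = 7 × 32 + 3, so there are 32 full weeks plus 3 extra days.
Each full week contributes 2 days from the set (Mon, Sun): 32 × 2 = 64.
The 3 extra days are Saturday, Sunday, Monday — 2 of them qualify.
Total: 64 + 2 = 66.

66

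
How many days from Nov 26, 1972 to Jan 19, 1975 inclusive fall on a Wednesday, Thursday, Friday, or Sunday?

Nov 26, 1972 is a Sunday.
That's 785 days from start to end, counting both.
785 = 7 × 112 + 1, so there are 112 full weeks plus 1 extra day.
Each full week contributes 4 days from the set (Wed, Thu, Fri, Sun): 112 × 4 = 448.
The 1 extra day is Sunday — 1 of them qualifies.
Total: 448 + 1 = 449.

449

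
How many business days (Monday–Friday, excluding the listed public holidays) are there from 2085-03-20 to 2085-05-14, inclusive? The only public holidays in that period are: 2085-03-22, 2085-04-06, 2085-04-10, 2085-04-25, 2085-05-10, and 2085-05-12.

35 business days

2085-03-20 is a Tuesday.
That's 56 days from start to end, counting both.
56 = 7 × 8, so the span is exactly 8 full weeks.
Each full week contributes 5 weekdays (Mon–Fri): 8 × 5 = 40.
Total: 40.
Holidays: 2085-03-22 (Thu); 2085-04-06 (Fri); 2085-04-10 (Tue); 2085-04-25 (Wed); 2085-05-10 (Thu); 2085-05-12 (Sat).
5 of the 6 holidays fall on weekdays; the rest are weekends and were already excluded.
Business days: 40 − 5 = 35.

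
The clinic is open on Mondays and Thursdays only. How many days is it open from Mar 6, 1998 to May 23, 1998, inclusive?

Mar 6, 1998 is a Friday.
That's 79 days from start to end, counting both.
79 = 7 × 11 + 2, so there are 11 full weeks plus 2 extra days.
Each full week contributes 2 days from the set (Mon, Thu): 11 × 2 = 22.
The 2 extra days are Fri, Sat — none qualify.
Total: 22 + 0 = 22.

22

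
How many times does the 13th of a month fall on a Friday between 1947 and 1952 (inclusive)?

Friday-the-13ths by year:
1947: Jun
1948: Feb, Aug
1949: May
1950: Jan, Oct
1951: Apr, Jul
1952: Jun

9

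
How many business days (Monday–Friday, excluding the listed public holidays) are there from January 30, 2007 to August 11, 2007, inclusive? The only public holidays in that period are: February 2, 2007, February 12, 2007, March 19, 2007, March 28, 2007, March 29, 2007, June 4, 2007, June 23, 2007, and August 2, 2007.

January 30, 2007 is a Tuesday.
That's 194 days from start to end, counting both.
194 = 7 × 27 + 5, so there are 27 full weeks plus 5 extra days.
Each full week contributes 5 weekdays (Mon–Fri): 27 × 5 = 135.
The 5 extra days are Tue, Wed, Thu, Fri, Sat — 4 of them qualify.
Total: 135 + 4 = 139.
Holidays: February 2, 2007 (Fri); February 12, 2007 (Mon); March 19, 2007 (Mon); March 28, 2007 (Wed); March 29, 2007 (Thu); June 4, 2007 (Mon); June 23, 2007 (Sat); August 2, 2007 (Thu).
7 of the 8 holidays fall on weekdays; the rest are weekends and were already excluded.
Business days: 139 − 7 = 132.

132 business days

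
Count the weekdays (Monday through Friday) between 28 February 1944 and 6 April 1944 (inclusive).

29

28 February 1944 is a Monday.
From 28 February 1944 to 6 April 1944 is 39 days inclusive.
39 = 7 × 5 + 4, so there are 5 full weeks plus 4 extra days.
Each full week contributes 5 weekdays (Mon–Fri): 5 × 5 = 25.
The 4 extra days are Mon, Tue, Wed, Thu — 4 of them qualify.
Total: 25 + 4 = 29.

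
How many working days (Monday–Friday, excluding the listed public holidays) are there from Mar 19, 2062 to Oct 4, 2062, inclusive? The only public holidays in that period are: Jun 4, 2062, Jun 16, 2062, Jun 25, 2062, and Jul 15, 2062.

142

Mar 19, 2062 is a Sunday.
From Mar 19, 2062 to Oct 4, 2062 is 200 days inclusive.
200 = 7 × 28 + 4, so there are 28 full weeks plus 4 extra days.
Each full week contributes 5 weekdays (Mon–Fri): 28 × 5 = 140.
The 4 extra days are Sunday, Monday, Tuesday, Wednesday — 3 of them qualify.
Total: 140 + 3 = 143.
Holidays: Jun 4, 2062 (Sun); Jun 16, 2062 (Fri); Jun 25, 2062 (Sun); Jul 15, 2062 (Sat).
1 of the 4 holidays fall on weekdays; the rest are weekends and were already excluded.
Business days: 143 − 1 = 142.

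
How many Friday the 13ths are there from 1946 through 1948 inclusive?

Friday-the-13ths by year:
1946: Sep, Dec
1947: Jun
1948: Feb, Aug

5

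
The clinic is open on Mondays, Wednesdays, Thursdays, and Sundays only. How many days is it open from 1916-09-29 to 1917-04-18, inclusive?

1916-09-29 is a Friday.
The range spans 202 days (inclusive of both endpoints).
202 = 7 × 28 + 6, so there are 28 full weeks plus 6 extra days.
Each full week contributes 4 days from the set (Mon, Wed, Thu, Sun): 28 × 4 = 112.
The 6 extra days are Fri, Sat, Sun, Mon, Tue, Wed — 3 of them qualify.
Total: 112 + 3 = 115.

115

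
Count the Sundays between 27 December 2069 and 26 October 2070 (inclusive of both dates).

44

27 December 2069 is a Friday.
The range spans 304 days (inclusive of both endpoints).
304 = 7 × 43 + 3, so there are 43 full weeks plus 3 extra days.
Each full week contributes one Sunday: 43 so far.
The 3 extra days are Friday, Saturday, Sunday — 1 of them qualifies.
Total: 43 + 1 = 44.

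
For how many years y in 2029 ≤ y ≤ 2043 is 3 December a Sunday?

1

Day of week of December 3 in each year:
2029: Mon, 2030: Tue, 2031: Wed, 2032: Fri, 2033: Sat, 2034: Sun ✓, 2035: Mon, 2036: Wed, 2037: Thu, 2038: Fri, 2039: Sat, 2040: Mon, 2041: Tue, 2042: Wed, 2043: Thu
Sundays: 2034.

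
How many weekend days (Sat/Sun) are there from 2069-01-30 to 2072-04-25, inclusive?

338

2069-01-30 is a Wednesday.
From 2069-01-30 to 2072-04-25 is 1182 days inclusive.
1182 = 7 × 168 + 6, so there are 168 full weeks plus 6 extra days.
Each full week contributes 2 weekend days (Sat, Sun): 168 × 2 = 336.
The 6 extra days are Wednesday, Thursday, Friday, Saturday, Sunday, Monday — 2 of them qualify.
Total: 336 + 2 = 338.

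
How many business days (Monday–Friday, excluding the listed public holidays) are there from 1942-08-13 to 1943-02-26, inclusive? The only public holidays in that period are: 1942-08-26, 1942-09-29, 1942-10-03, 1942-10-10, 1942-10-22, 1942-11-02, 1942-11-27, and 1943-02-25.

136 business days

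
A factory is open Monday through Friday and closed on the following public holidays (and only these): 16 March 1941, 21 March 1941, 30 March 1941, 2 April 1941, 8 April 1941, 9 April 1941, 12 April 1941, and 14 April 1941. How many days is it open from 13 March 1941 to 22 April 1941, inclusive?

13 March 1941 is a Thursday.
From 13 March 1941 to 22 April 1941 is 41 days inclusive.
41 = 7 × 5 + 6, so there are 5 full weeks plus 6 extra days.
Each full week contributes 5 weekdays (Mon–Fri): 5 × 5 = 25.
The 6 extra days are Thursday, Friday, Saturday, Sunday, Monday, Tuesday — 4 of them qualify.
Total: 25 + 4 = 29.
Holidays: 16 March 1941 (Sun); 21 March 1941 (Fri); 30 March 1941 (Sun); 2 April 1941 (Wed); 8 April 1941 (Tue); 9 April 1941 (Wed); 12 April 1941 (Sat); 14 April 1941 (Mon).
5 of the 8 holidays fall on weekdays; the rest are weekends and were already excluded.
Business days: 29 − 5 = 24.

24 business days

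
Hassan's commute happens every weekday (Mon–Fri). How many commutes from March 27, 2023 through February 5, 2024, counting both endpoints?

226

March 27, 2023 is a Monday.
From March 27, 2023 to February 5, 2024 is 316 days inclusive.
316 = 7 × 45 + 1, so there are 45 full weeks plus 1 extra day.
Each full week contributes 5 weekdays (Mon–Fri): 45 × 5 = 225.
The 1 extra day is Mon — 1 of them qualifies.
Total: 225 + 1 = 226.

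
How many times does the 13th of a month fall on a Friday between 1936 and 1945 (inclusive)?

16

Friday-the-13ths by year:
1936: Mar, Nov
1937: Aug
1938: May
1939: Jan, Oct
1940: Sep, Dec
1941: Jun
1942: Feb, Mar, Nov
1943: Aug
1944: Oct
1945: Apr, Jul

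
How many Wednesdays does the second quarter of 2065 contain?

13

Apr 1, 2065 is a Wednesday.
That's 91 days from start to end, counting both.
91 = 7 × 13, so the span is exactly 13 full weeks.
Each full week contributes one Wednesday: 13 so far.
Total: 13.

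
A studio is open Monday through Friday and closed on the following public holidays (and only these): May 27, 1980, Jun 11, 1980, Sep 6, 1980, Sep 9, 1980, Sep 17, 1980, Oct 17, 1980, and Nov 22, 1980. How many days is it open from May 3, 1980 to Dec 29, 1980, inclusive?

166 business days

May 3, 1980 is a Saturday.
The range spans 241 days (inclusive of both endpoints).
241 = 7 × 34 + 3, so there are 34 full weeks plus 3 extra days.
Each full week contributes 5 weekdays (Mon–Fri): 34 × 5 = 170.
The 3 extra days are Sat, Sun, Mon — 1 of them qualifies.
Total: 170 + 1 = 171.
Holidays: May 27, 1980 (Tue); Jun 11, 1980 (Wed); Sep 6, 1980 (Sat); Sep 9, 1980 (Tue); Sep 17, 1980 (Wed); Oct 17, 1980 (Fri); Nov 22, 1980 (Sat).
5 of the 7 holidays fall on weekdays; the rest are weekends and were already excluded.
Business days: 171 − 5 = 166.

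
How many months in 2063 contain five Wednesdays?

A month has five Wednesdays exactly when Wednesday falls within its first (length − 28) days.
Jan: 31 days, starts Mon → 5 of Mon, Tue, Wed ✓
Feb: 28 days, starts Thu → 5 of (none)
Mar: 31 days, starts Thu → 5 of Thu, Fri, Sat
Apr: 30 days, starts Sun → 5 of Sun, Mon
May: 31 days, starts Tue → 5 of Tue, Wed, Thu ✓
Jun: 30 days, starts Fri → 5 of Fri, Sat
Jul: 31 days, starts Sun → 5 of Sun, Mon, Tue
Aug: 31 days, starts Wed → 5 of Wed, Thu, Fri ✓
Sep: 30 days, starts Sat → 5 of Sat, Sun
Oct: 31 days, starts Mon → 5 of Mon, Tue, Wed ✓
Nov: 30 days, starts Thu → 5 of Thu, Fri
Dec: 31 days, starts Sat → 5 of Sat, Sun, Mon
Months with five Wednesdays: Jan, May, Aug, Oct.

4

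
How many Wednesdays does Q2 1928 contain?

13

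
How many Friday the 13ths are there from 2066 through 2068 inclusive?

5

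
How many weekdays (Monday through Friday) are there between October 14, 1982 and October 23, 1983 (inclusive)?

267

October 14, 1982 is a Thursday.
That's 375 days from start to end, counting both.
375 = 7 × 53 + 4, so there are 53 full weeks plus 4 extra days.
Each full week contributes 5 weekdays (Mon–Fri): 53 × 5 = 265.
The 4 extra days are Thu, Fri, Sat, Sun — 2 of them qualify.
Total: 265 + 2 = 267.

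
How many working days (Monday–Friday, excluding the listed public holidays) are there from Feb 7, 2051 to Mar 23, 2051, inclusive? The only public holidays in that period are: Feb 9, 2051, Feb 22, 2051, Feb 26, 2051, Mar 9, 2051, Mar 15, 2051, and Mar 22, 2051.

Feb 7, 2051 is a Tuesday.
The range spans 45 days (inclusive of both endpoints).
45 = 7 × 6 + 3, so there are 6 full weeks plus 3 extra days.
Each full week contributes 5 weekdays (Mon–Fri): 6 × 5 = 30.
The 3 extra days are Tue, Wed, Thu — 3 of them qualify.
Total: 30 + 3 = 33.
Holidays: Feb 9, 2051 (Thu); Feb 22, 2051 (Wed); Feb 26, 2051 (Sun); Mar 9, 2051 (Thu); Mar 15, 2051 (Wed); Mar 22, 2051 (Wed).
5 of the 6 holidays fall on weekdays; the rest are weekends and were already excluded.
Business days: 33 − 5 = 28.

28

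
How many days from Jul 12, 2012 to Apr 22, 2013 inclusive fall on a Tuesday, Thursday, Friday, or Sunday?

Jul 12, 2012 is a Thursday.
That's 285 days from start to end, counting both.
285 = 7 × 40 + 5, so there are 40 full weeks plus 5 extra days.
Each full week contributes 4 days from the set (Tue, Thu, Fri, Sun): 40 × 4 = 160.
The 5 extra days are Thursday, Friday, Saturday, Sunday, Monday — 3 of them qualify.
Total: 160 + 3 = 163.

163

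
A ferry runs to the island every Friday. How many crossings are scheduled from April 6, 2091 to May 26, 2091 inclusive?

April 6, 2091 is a Friday.
The range spans 51 days (inclusive of both endpoints).
51 = 7 × 7 + 2, so there are 7 full weeks plus 2 extra days.
Each full week contributes one Friday: 7 so far.
The 2 extra days are Friday, Saturday — 1 of them qualifies.
Total: 7 + 1 = 8.

8 Fridays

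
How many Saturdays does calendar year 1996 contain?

Jan 1, 1996 is a Monday.
From Jan 1, 1996 to Dec 31, 1996 is 366 days inclusive.
366 = 7 × 52 + 2, so there are 52 full weeks plus 2 extra days.
Each full week contributes one Saturday: 52 so far.
The 2 extra days are Mon, Tue — none qualify.
Total: 52 + 0 = 52.

52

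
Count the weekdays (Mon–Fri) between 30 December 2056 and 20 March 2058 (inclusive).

30 December 2056 is a Saturday.
From 30 December 2056 to 20 March 2058 is 446 days inclusive.
446 = 7 × 63 + 5, so there are 63 full weeks plus 5 extra days.
Each full week contributes 5 weekdays (Mon–Fri): 63 × 5 = 315.
The 5 extra days are Saturday, Sunday, Monday, Tuesday, Wednesday — 3 of them qualify.
Total: 315 + 3 = 318.

318 weekdays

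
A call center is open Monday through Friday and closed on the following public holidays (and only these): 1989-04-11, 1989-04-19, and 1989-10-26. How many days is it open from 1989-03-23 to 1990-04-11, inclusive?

1989-03-23 is a Thursday.
The range spans 385 days (inclusive of both endpoints).
385 = 7 × 55, so the span is exactly 55 full weeks.
Each full week contributes 5 weekdays (Mon–Fri): 55 × 5 = 275.
Total: 275.
Holidays: 1989-04-11 (Tue); 1989-04-19 (Wed); 1989-10-26 (Thu).
All 3 holidays fall on weekdays, so subtract 3.
Business days: 275 − 3 = 272.

272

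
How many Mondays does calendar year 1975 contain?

January 1, 1975 is a Wednesday.
That's 365 days from start to end, counting both.
365 = 7 × 52 + 1, so there are 52 full weeks plus 1 extra day.
Each full week contributes one Monday: 52 so far.
The 1 extra day is Wednesday — none qualify.
Total: 52 + 0 = 52.

52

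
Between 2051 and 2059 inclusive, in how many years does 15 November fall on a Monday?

Day of week of November 15 in each year:
2051: Wed, 2052: Fri, 2053: Sat, 2054: Sun, 2055: Mon ✓, 2056: Wed, 2057: Thu, 2058: Fri, 2059: Sat
Mondays: 2055.

1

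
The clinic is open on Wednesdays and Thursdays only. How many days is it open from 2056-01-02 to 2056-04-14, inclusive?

30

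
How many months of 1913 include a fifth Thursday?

A month has five Thursdays exactly when Thursday falls within its first (length − 28) days.
Jan: 31 days, starts Wed → 5 of Wed, Thu, Fri ✓
Feb: 28 days, starts Sat → 5 of (none)
Mar: 31 days, starts Sat → 5 of Sat, Sun, Mon
Apr: 30 days, starts Tue → 5 of Tue, Wed
May: 31 days, starts Thu → 5 of Thu, Fri, Sat ✓
Jun: 30 days, starts Sun → 5 of Sun, Mon
Jul: 31 days, starts Tue → 5 of Tue, Wed, Thu ✓
Aug: 31 days, starts Fri → 5 of Fri, Sat, Sun
Sep: 30 days, starts Mon → 5 of Mon, Tue
Oct: 31 days, starts Wed → 5 of Wed, Thu, Fri ✓
Nov: 30 days, starts Sat → 5 of Sat, Sun
Dec: 31 days, starts Mon → 5 of Mon, Tue, Wed
Months with five Thursdays: Jan, May, Jul, Oct.

4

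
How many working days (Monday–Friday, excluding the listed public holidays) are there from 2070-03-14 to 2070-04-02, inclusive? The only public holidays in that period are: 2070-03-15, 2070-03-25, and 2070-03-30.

13

2070-03-14 is a Friday.
From 2070-03-14 to 2070-04-02 is 20 days inclusive.
20 = 7 × 2 + 6, so there are 2 full weeks plus 6 extra days.
Each full week contributes 5 weekdays (Mon–Fri): 2 × 5 = 10.
The 6 extra days are Friday, Saturday, Sunday, Monday, Tuesday, Wednesday — 4 of them qualify.
Total: 10 + 4 = 14.
Holidays: 2070-03-15 (Sat); 2070-03-25 (Tue); 2070-03-30 (Sun).
1 of the 3 holidays fall on weekdays; the rest are weekends and were already excluded.
Business days: 14 − 1 = 13.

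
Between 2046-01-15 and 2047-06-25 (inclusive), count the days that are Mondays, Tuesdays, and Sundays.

227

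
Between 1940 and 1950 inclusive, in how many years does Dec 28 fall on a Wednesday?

Day of week of December 28 in each year:
1940: Sat, 1941: Sun, 1942: Mon, 1943: Tue, 1944: Thu, 1945: Fri, 1946: Sat, 1947: Sun, 1948: Tue, 1949: Wed ✓, 1950: Thu
Wednesdays: 1949.

1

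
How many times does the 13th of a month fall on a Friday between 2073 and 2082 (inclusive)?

18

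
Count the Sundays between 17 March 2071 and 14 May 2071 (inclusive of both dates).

8 Sundays

17 March 2071 is a Tuesday.
From 17 March 2071 to 14 May 2071 is 59 days inclusive.
59 = 7 × 8 + 3, so there are 8 full weeks plus 3 extra days.
Each full week contributes one Sunday: 8 so far.
The 3 extra days are Tue, Wed, Thu — none qualify.
Total: 8 + 0 = 8.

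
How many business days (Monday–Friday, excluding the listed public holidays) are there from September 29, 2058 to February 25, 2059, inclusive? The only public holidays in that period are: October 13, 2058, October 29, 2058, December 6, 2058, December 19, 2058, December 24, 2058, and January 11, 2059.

September 29, 2058 is a Sunday.
From September 29, 2058 to February 25, 2059 is 150 days inclusive.
150 = 7 × 21 + 3, so there are 21 full weeks plus 3 extra days.
Each full week contributes 5 weekdays (Mon–Fri): 21 × 5 = 105.
The 3 extra days are Sun, Mon, Tue — 2 of them qualify.
Total: 105 + 2 = 107.
Holidays: October 13, 2058 (Sun); October 29, 2058 (Tue); December 6, 2058 (Fri); December 19, 2058 (Thu); December 24, 2058 (Tue); January 11, 2059 (Sat).
4 of the 6 holidays fall on weekdays; the rest are weekends and were already excluded.
Business days: 107 − 4 = 103.

103 business days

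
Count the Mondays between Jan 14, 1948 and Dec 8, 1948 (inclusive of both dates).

47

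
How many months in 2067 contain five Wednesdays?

4

A month has five Wednesdays exactly when Wednesday falls within its first (length − 28) days.
Jan: 31 days, starts Sat → 5 of Sat, Sun, Mon
Feb: 28 days, starts Tue → 5 of (none)
Mar: 31 days, starts Tue → 5 of Tue, Wed, Thu ✓
Apr: 30 days, starts Fri → 5 of Fri, Sat
May: 31 days, starts Sun → 5 of Sun, Mon, Tue
Jun: 30 days, starts Wed → 5 of Wed, Thu ✓
Jul: 31 days, starts Fri → 5 of Fri, Sat, Sun
Aug: 31 days, starts Mon → 5 of Mon, Tue, Wed ✓
Sep: 30 days, starts Thu → 5 of Thu, Fri
Oct: 31 days, starts Sat → 5 of Sat, Sun, Mon
Nov: 30 days, starts Tue → 5 of Tue, Wed ✓
Dec: 31 days, starts Thu → 5 of Thu, Fri, Sat
Months with five Wednesdays: Mar, Jun, Aug, Nov.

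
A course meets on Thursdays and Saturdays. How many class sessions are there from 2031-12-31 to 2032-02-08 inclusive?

2031-12-31 is a Wednesday.
That's 40 days from start to end, counting both.
40 = 7 × 5 + 5, so there are 5 full weeks plus 5 extra days.
Each full week contributes 2 days from the set (Thu, Sat): 5 × 2 = 10.
The 5 extra days are Wed, Thu, Fri, Sat, Sun — 2 of them qualify.
Total: 10 + 2 = 12.

12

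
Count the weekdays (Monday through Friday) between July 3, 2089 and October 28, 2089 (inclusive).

85

July 3, 2089 is a Sunday.
The range spans 118 days (inclusive of both endpoints).
118 = 7 × 16 + 6, so there are 16 full weeks plus 6 extra days.
Each full week contributes 5 weekdays (Mon–Fri): 16 × 5 = 80.
The 6 extra days are Sun, Mon, Tue, Wed, Thu, Fri — 5 of them qualify.
Total: 80 + 5 = 85.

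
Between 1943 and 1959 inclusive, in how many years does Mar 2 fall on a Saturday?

Day of week of March 2 in each year:
1943: Tue, 1944: Thu, 1945: Fri, 1946: Sat ✓, 1947: Sun, 1948: Tue, 1949: Wed, 1950: Thu, 1951: Fri, 1952: Sun, 1953: Mon, 1954: Tue, 1955: Wed, 1956: Fri, 1957: Sat ✓, 1958: Sun, 1959: Mon
Saturdays: 1946, 1957.

2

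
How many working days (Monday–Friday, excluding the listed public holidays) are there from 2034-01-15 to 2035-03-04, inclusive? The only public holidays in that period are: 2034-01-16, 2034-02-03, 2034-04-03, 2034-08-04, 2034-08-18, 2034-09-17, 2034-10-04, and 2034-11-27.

2034-01-15 is a Sunday.
The range spans 414 days (inclusive of both endpoints).
414 = 7 × 59 + 1, so there are 59 full weeks plus 1 extra day.
Each full week contributes 5 weekdays (Mon–Fri): 59 × 5 = 295.
The 1 extra day is Sun — none qualify.
Total: 295 + 0 = 295.
Holidays: 2034-01-16 (Mon); 2034-02-03 (Fri); 2034-04-03 (Mon); 2034-08-04 (Fri); 2034-08-18 (Fri); 2034-09-17 (Sun); 2034-10-04 (Wed); 2034-11-27 (Mon).
7 of the 8 holidays fall on weekdays; the rest are weekends and were already excluded.
Business days: 295 − 7 = 288.

288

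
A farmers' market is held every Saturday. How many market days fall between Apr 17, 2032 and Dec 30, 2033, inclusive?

89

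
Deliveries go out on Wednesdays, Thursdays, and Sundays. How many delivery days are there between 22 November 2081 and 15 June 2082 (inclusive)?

88

22 November 2081 is a Saturday.
The range spans 206 days (inclusive of both endpoints).
206 = 7 × 29 + 3, so there are 29 full weeks plus 3 extra days.
Each full week contributes 3 days from the set (Wed, Thu, Sun): 29 × 3 = 87.
The 3 extra days are Sat, Sun, Mon — 1 of them qualifies.
Total: 87 + 1 = 88.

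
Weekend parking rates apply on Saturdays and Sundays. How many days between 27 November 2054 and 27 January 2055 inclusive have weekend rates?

18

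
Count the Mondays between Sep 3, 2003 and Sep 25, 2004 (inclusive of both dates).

55 Mondays

Sep 3, 2003 is a Wednesday.
The range spans 389 days (inclusive of both endpoints).
389 = 7 × 55 + 4, so there are 55 full weeks plus 4 extra days.
Each full week contributes one Monday: 55 so far.
The 4 extra days are Wednesday, Thursday, Friday, Saturday — none qualify.
Total: 55 + 0 = 55.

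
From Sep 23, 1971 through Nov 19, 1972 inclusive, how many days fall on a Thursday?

Sep 23, 1971 is a Thursday.
The range spans 424 days (inclusive of both endpoints).
424 = 7 × 60 + 4, so there are 60 full weeks plus 4 extra days.
Each full week contributes one Thursday: 60 so far.
The 4 extra days are Thu, Fri, Sat, Sun — 1 of them qualifies.
Total: 60 + 1 = 61.

61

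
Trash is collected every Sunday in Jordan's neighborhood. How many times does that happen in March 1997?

5

March 1, 1997 is a Saturday.
That's 31 days from start to end, counting both.
31 = 7 × 4 + 3, so there are 4 full weeks plus 3 extra days.
Each full week contributes one Sunday: 4 so far.
The 3 extra days are Sat, Sun, Mon — 1 of them qualifies.
Total: 4 + 1 = 5.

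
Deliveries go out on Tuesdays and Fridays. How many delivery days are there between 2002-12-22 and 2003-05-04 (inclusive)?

2002-12-22 is a Sunday.
The range spans 134 days (inclusive of both endpoints).
134 = 7 × 19 + 1, so there are 19 full weeks plus 1 extra day.
Each full week contributes 2 days from the set (Tue, Fri): 19 × 2 = 38.
The 1 extra day is Sun — none qualify.
Total: 38 + 0 = 38.

38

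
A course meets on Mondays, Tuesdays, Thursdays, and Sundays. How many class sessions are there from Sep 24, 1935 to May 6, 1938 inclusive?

546

Sep 24, 1935 is a Tuesday.
From Sep 24, 1935 to May 6, 1938 is 956 days inclusive.
956 = 7 × 136 + 4, so there are 136 full weeks plus 4 extra days.
Each full week contributes 4 days from the set (Mon, Tue, Thu, Sun): 136 × 4 = 544.
The 4 extra days are Tuesday, Wednesday, Thursday, Friday — 2 of them qualify.
Total: 544 + 2 = 546.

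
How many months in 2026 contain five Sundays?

4

A month has five Sundays exactly when Sunday falls within its first (length − 28) days.
Jan: 31 days, starts Thu → 5 of Thu, Fri, Sat
Feb: 28 days, starts Sun → 5 of (none)
Mar: 31 days, starts Sun → 5 of Sun, Mon, Tue ✓
Apr: 30 days, starts Wed → 5 of Wed, Thu
May: 31 days, starts Fri → 5 of Fri, Sat, Sun ✓
Jun: 30 days, starts Mon → 5 of Mon, Tue
Jul: 31 days, starts Wed → 5 of Wed, Thu, Fri
Aug: 31 days, starts Sat → 5 of Sat, Sun, Mon ✓
Sep: 30 days, starts Tue → 5 of Tue, Wed
Oct: 31 days, starts Thu → 5 of Thu, Fri, Sat
Nov: 30 days, starts Sun → 5 of Sun, Mon ✓
Dec: 31 days, starts Tue → 5 of Tue, Wed, Thu
Months with five Sundays: Mar, May, Aug, Nov.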